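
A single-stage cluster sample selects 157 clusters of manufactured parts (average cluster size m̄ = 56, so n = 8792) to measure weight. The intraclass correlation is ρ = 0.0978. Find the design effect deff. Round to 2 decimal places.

6.38

deff = 1 + (56 − 1)·0.0978 = 1 + 5.379 = 6.379.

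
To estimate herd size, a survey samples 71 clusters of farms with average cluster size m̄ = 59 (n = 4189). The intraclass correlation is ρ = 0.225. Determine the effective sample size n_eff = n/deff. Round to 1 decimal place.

298.1

deff = 1 + (59 − 1)·0.225 = 1 + 13.05 = 14.05.
n_eff = 4189 / 14.05 = 298.1.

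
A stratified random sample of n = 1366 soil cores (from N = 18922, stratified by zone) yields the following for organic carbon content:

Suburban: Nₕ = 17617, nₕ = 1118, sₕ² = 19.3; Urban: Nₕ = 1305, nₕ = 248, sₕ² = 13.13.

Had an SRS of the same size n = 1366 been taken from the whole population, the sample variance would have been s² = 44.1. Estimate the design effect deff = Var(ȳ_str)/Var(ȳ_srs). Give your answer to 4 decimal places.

Var(ȳ_str) = Σ Wₕ²(1−fₕ)sₕ²/nₕ with Wₕ = Nₕ/18922:
  Suburban: (17617/18922)²·(1−1118/17617)·19.3/1118 = 0.014014287
  Urban: (1305/18922)²·(1−248/1305)·13.13/248 = 2.0396914 × 10^-4
  → Var(ȳ_str) = 0.014218256.
Var(ȳ_srs) = (1 − 1366/18922)·44.1/1366 = 0.029953421.
deff = 0.014218256 / 0.029953421 = 0.4747.

0.4747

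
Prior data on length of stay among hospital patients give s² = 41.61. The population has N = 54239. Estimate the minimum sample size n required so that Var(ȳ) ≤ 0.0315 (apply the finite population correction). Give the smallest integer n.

1290

Without fpc, n₀ = s²/D = 41.61/0.0315 = 1320.9524.
With fpc, (1 − n/N)·s²/n ≤ D requires n ≥ n₀/(1 + n₀/N) = 1320.9524/(1 + 1320.9524/54239) = 1289.5464.
Rounding up, n = 1290.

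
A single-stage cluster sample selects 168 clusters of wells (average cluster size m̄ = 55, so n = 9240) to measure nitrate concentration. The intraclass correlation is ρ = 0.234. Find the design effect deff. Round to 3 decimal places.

13.636

deff = 1 + (55 − 1)·0.234 = 1 + 12.636 = 13.636.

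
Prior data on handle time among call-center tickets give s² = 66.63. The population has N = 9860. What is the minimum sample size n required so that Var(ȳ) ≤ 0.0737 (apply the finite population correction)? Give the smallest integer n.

Without fpc, n₀ = s²/D = 66.63/0.0737 = 904.0706.
With fpc, (1 − n/N)·s²/n ≤ D requires n ≥ n₀/(1 + n₀/N) = 904.0706/(1 + 904.0706/9860) = 828.1380.
Rounding up, n = 829.

829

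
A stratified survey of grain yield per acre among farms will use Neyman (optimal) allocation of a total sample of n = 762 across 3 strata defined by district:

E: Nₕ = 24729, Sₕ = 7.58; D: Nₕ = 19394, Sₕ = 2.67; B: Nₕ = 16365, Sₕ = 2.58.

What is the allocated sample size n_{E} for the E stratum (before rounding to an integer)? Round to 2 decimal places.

507.49

Neyman allocation: nₕ = n·NₕSₕ / Σⱼ NⱼSⱼ.
Σ NⱼSⱼ = 24729·7.58 + 19394·2.67 + 16365·2.58 = 281449.5.
n_{E} = 762·24729·7.58 / 281449.5 = 507.49.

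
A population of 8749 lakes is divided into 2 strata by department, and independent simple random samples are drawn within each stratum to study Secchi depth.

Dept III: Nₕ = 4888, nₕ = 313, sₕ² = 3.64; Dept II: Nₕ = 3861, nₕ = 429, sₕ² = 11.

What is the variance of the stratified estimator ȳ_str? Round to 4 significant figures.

Var(ȳ_str) = Σₕ Wₕ²(1 − fₕ)sₕ²/nₕ with Wₕ = Nₕ/N, N = 8749.
Dept III: Wₕ = 0.55869242; term = 0.55869242²·(1 − 0.06403437)·3.64/313 = 0.0033975238.
Dept II: Wₕ = 0.44130758; term = 0.44130758²·(1 − 0.11111111)·11/429 = 0.0044388006.
Sum = 0.0078363244.

0.007836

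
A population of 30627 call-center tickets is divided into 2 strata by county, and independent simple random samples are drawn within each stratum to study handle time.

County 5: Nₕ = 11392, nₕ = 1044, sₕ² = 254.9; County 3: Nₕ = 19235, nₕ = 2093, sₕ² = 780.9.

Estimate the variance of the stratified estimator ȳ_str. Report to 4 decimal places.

Var(ȳ_str) = Σₕ Wₕ²(1 − fₕ)sₕ²/nₕ with Wₕ = Nₕ/N, N = 30627.
County 5: Wₕ = 0.37195938; term = 0.37195938²·(1 − 0.09164326)·254.9/1044 = 0.030684342.
County 3: Wₕ = 0.62804062; term = 0.62804062²·(1 − 0.10881206)·780.9/2093 = 0.1311508.
Sum = 0.16183514.

0.1618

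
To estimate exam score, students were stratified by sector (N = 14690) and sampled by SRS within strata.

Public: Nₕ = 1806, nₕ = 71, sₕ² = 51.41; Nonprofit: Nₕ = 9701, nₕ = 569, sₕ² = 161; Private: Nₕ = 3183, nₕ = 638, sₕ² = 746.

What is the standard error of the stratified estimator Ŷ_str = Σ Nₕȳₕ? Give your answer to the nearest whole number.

Var(Ŷ_str) = Σₕ Nₕ²(1 − fₕ)sₕ²/nₕ.
Public: 1806²·(1 − 71/1806)·51.41/71 = 2.2688536 × 10^6.
Nonprofit: 9701²·(1 − 569/9701)·161/569 = 2.5066634 × 10^7.
Private: 3183²·(1 − 638/3183)·746/638 = 9.4720193 × 10^6.
Sum = 3.6807507 × 10^7.
SE = √(3.6807507 × 10^7) = 6067.

6067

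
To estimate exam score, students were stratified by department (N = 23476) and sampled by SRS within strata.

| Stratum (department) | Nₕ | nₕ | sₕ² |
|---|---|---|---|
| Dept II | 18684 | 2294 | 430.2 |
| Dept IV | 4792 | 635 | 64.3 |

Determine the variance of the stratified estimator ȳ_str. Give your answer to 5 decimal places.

Var(ȳ_str) = Σₕ Wₕ²(1 − fₕ)sₕ²/nₕ with Wₕ = Nₕ/N, N = 23476.
Dept II: Wₕ = 0.79587664; term = 0.79587664²·(1 − 0.12277885)·430.2/2294 = 0.10420237.
Dept IV: Wₕ = 0.20412336; term = 0.20412336²·(1 − 0.13251252)·64.3/635 = 0.0036600404.
Sum = 0.10786241.

0.10786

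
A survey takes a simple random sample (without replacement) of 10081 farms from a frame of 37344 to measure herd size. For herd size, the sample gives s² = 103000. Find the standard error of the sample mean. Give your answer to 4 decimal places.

2.7311

Under SRS without replacement, Var(ȳ) = (1 − f)·s²/n with f = n/N = 10081/37344 = 0.26994966.
Var(ȳ) = (1 − 0.26994966)·103000/10081 = 0.73005034·10.21724 = 7.4590998.
SE(ȳ) = √(7.4590998) = 2.7311.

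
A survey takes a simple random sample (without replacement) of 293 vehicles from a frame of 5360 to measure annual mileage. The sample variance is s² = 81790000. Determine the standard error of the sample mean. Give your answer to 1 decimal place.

513.7

Under SRS without replacement, Var(ȳ) = (1 − f)·s²/n with f = n/N = 293/5360 = 0.05466418.
Var(ȳ) = (1 − 0.05466418)·81790000/293 = 0.94533582·279146.76 = 263887.43.
SE(ȳ) = √(263887.43) = 513.7.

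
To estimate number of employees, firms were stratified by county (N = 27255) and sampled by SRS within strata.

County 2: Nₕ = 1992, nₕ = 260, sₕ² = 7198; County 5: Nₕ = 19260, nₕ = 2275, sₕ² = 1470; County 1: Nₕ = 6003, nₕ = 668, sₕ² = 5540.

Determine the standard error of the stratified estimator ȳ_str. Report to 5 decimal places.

0.87789

Var(ȳ_str) = Σₕ Wₕ²(1 − fₕ)sₕ²/nₕ with Wₕ = Nₕ/N, N = 27255.
County 2: Wₕ = 0.07308751; term = 0.07308751²·(1 − 0.13052209)·7198/260 = 0.12858294.
County 5: Wₕ = 0.70665933; term = 0.70665933²·(1 − 0.11812046)·1470/2275 = 0.28455446.
County 1: Wₕ = 0.22025316; term = 0.22025316²·(1 − 0.11127769)·5540/668 = 0.35755569.
Sum = 0.77069309.
SE = √(0.77069309) = 0.87789.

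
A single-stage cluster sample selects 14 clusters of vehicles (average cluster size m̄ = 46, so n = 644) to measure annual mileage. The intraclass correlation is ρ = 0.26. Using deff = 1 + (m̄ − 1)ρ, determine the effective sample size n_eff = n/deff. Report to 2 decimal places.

50.71

deff = 1 + (46 − 1)·0.26 = 1 + 11.7 = 12.7.
n_eff = 644 / 12.7 = 50.71.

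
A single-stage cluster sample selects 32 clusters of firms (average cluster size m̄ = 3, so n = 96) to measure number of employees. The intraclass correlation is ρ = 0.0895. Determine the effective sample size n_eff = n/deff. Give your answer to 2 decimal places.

81.42

deff = 1 + (3 − 1)·0.0895 = 1 + 0.179 = 1.179.
n_eff = 96 / 1.179 = 81.42.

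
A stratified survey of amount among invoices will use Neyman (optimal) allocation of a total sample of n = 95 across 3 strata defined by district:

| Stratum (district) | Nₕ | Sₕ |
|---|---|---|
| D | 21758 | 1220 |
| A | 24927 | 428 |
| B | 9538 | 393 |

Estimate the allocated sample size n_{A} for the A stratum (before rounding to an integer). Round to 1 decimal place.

Neyman allocation: nₕ = n·NₕSₕ / Σⱼ NⱼSⱼ.
Σ NⱼSⱼ = 21758·1220 + 24927·428 + 9538·393 = 4.096195 × 10^7.
n_{A} = 95·24927·428 / (4.096195 × 10^7) = 24.7.

24.7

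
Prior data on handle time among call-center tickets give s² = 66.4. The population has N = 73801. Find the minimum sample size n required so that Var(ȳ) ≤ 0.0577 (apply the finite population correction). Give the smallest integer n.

1134

Without fpc, n₀ = s²/D = 66.4/0.0577 = 1150.7799.
With fpc, (1 − n/N)·s²/n ≤ D requires n ≥ n₀/(1 + n₀/N) = 1150.7799/(1 + 1150.7799/73801) = 1133.1113.
Rounding up, n = 1134.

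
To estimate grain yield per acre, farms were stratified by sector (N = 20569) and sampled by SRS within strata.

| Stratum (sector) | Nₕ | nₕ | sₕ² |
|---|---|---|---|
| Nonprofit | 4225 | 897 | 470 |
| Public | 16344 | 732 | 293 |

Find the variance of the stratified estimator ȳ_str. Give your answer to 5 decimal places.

Var(ȳ_str) = Σₕ Wₕ²(1 − fₕ)sₕ²/nₕ with Wₕ = Nₕ/N, N = 20569.
Nonprofit: Wₕ = 0.20540619; term = 0.20540619²·(1 − 0.21230769)·470/897 = 0.017413621.
Public: Wₕ = 0.79459381; term = 0.79459381²·(1 − 0.04478708)·293/732 = 0.24140545.
Sum = 0.25881907.

0.25882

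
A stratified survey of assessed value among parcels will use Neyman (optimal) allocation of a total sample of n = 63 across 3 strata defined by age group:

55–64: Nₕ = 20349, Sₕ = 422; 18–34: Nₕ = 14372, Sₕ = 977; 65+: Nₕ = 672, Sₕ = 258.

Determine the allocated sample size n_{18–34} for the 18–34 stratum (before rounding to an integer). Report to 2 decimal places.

Neyman allocation: nₕ = n·NₕSₕ / Σⱼ NⱼSⱼ.
Σ NⱼSⱼ = 20349·422 + 14372·977 + 672·258 = 2.2802098 × 10^7.
n_{18–34} = 63·14372·977 / (2.2802098 × 10^7) = 38.80.

38.80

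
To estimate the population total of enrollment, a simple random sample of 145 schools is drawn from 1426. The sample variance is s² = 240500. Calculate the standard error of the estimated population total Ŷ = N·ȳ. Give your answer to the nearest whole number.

Var(Ŷ) = N²·Var(ȳ) = N²·(1 − n/N)·s²/n.
f = 145/1426 = 0.10168303; Var(ȳ) = 0.89831697·240500/145 = 1489.9671.
Var(Ŷ) = 1426² · 1489.9671 = 3.0298123 × 10^9.
SE(Ŷ) = √(3.0298123 × 10^9) = 55044.

55044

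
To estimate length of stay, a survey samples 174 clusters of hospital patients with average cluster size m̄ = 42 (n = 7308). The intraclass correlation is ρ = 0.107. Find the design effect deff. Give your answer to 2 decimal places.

5.39

deff = 1 + (42 − 1)·0.107 = 1 + 4.387 = 5.387.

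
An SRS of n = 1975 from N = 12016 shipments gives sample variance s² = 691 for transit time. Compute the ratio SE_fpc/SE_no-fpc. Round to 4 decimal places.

f = n/N = 1975/12016 = 0.16436418.
SE_no-fpc = √(s²/n) = 0.59150099; SE_fpc = √((1−f)s²/n) = 0.5407095.
Ratio = √(1−f) = 0.91413118.

0.9141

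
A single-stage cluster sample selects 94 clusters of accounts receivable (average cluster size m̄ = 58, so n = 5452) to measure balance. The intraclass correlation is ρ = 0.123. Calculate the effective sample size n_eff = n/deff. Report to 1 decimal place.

680.6

deff = 1 + (58 − 1)·0.123 = 1 + 7.011 = 8.011.
n_eff = 5452 / 8.011 = 680.6.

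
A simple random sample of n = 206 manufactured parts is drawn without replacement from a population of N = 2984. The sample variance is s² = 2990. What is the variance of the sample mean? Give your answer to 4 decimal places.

Under SRS without replacement, Var(ȳ) = (1 − f)·s²/n with f = n/N = 206/2984 = 0.06903485.
Var(ȳ) = (1 − 0.06903485)·2990/206 = 0.93096515·14.514563 = 13.512552.

13.5126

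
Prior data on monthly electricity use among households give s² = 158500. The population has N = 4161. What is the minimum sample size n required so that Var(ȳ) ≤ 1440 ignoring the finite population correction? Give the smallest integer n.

Without fpc, n₀ = s²/D = 158500/1440 = 110.0694.
Rounding up, n = 111.

111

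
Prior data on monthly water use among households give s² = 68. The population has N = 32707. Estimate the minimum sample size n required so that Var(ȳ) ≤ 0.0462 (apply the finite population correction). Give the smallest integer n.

1409

Without fpc, n₀ = s²/D = 68/0.0462 = 1471.8615.
With fpc, (1 − n/N)·s²/n ≤ D requires n ≥ n₀/(1 + n₀/N) = 1471.8615/(1 + 1471.8615/32707) = 1408.4780.
Rounding up, n = 1409.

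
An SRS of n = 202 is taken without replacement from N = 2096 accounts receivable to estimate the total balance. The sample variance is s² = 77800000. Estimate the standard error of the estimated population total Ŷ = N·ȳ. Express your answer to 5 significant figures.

Var(Ŷ) = N²·Var(ȳ) = N²·(1 − n/N)·s²/n.
f = 202/2096 = 0.09637405; Var(ȳ) = 0.90362595·77800000/202 = 348030.19.
Var(Ŷ) = 2096² · 348030.19 = 1.5289718 × 10^12.
SE(Ŷ) = √(1.5289718 × 10^12) = 1.2365 × 10^6.

1.2365 × 10^6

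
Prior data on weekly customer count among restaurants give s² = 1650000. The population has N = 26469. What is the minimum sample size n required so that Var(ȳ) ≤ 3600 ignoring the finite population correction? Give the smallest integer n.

459

Without fpc, n₀ = s²/D = 1650000/3600 = 458.3333.
Rounding up, n = 459.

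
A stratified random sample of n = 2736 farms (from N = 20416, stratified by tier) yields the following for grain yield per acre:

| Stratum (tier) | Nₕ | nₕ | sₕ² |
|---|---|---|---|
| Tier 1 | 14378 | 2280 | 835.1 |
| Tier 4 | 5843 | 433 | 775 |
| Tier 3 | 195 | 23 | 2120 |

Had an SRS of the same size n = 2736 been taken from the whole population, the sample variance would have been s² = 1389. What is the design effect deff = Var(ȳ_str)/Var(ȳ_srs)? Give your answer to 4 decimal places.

0.6733

Var(ȳ_str) = Σ Wₕ²(1−fₕ)sₕ²/nₕ with Wₕ = Nₕ/20416:
  Tier 1: (14378/20416)²·(1−2280/14378)·835.1/2280 = 0.15285315
  Tier 4: (5843/20416)²·(1−433/5843)·775/433 = 0.13573931
  Tier 3: (195/20416)²·(1−23/195)·2120/23 = 0.0074170254
  → Var(ȳ_str) = 0.29600949.
Var(ȳ_srs) = (1 − 2736/20416)·1389/2736 = 0.43964056.
deff = 0.29600949 / 0.43964056 = 0.6733.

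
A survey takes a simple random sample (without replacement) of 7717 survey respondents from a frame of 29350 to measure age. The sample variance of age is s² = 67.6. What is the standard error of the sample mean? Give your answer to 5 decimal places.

0.08035

Under SRS without replacement, Var(ȳ) = (1 − f)·s²/n with f = n/N = 7717/29350 = 0.26293015.
Var(ȳ) = (1 − 0.26293015)·67.6/7717 = 0.73706985·0.0087598808 = 0.006456644.
SE(ȳ) = √(0.006456644) = 0.08035.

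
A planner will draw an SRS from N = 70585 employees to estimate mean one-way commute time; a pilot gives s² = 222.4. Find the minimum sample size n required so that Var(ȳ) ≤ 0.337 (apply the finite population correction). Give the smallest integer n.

Without fpc, n₀ = s²/D = 222.4/0.337 = 659.9407.
With fpc, (1 − n/N)·s²/n ≤ D requires n ≥ n₀/(1 + n₀/N) = 659.9407/(1 + 659.9407/70585) = 653.8277.
Rounding up, n = 654.

654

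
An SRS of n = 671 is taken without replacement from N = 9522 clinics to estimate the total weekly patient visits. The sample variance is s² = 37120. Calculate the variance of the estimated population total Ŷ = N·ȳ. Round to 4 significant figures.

Var(Ŷ) = N²·Var(ȳ) = N²·(1 − n/N)·s²/n.
f = 671/9522 = 0.07046839; Var(ȳ) = 0.92953161·37120/671 = 51.422077.
Var(Ŷ) = 9522² · 51.422077 = 4.6623618 × 10^9.

4.662 × 10^9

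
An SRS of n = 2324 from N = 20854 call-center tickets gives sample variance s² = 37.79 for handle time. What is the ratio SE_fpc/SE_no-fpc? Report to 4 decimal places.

f = n/N = 2324/20854 = 0.11144145.
SE_no-fpc = √(s²/n) = 0.12751767; SE_fpc = √((1−f)s²/n) = 0.12020247.
Ratio = √(1−f) = 0.94263384.

0.9426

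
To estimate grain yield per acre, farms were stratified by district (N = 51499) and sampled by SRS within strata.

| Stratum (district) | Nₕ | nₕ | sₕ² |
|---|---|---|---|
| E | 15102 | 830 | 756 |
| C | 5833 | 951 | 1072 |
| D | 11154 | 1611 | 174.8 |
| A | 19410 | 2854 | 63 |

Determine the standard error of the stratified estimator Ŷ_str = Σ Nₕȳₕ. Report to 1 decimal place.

15718.2

Var(Ŷ_str) = Σₕ Nₕ²(1 − fₕ)sₕ²/nₕ.
E: 15102²·(1 − 830/15102)·756/830 = 1.963193 × 10^8.
C: 5833²·(1 − 951/5833)·1072/951 = 3.2099925 × 10^7.
D: 11154²·(1 − 1611/11154)·174.8/1611 = 1.1549454 × 10^7.
A: 19410²·(1 − 2854/19410)·63/2854 = 7.0936137 × 10^6.
Sum = 2.4706229 × 10^8.
SE = √(2.4706229 × 10^8) = 15718.2.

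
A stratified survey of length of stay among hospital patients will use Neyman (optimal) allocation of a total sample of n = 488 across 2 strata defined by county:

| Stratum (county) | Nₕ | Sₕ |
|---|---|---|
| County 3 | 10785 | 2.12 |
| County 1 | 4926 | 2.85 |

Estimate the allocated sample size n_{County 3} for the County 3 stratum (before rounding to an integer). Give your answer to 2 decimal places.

302.35

Neyman allocation: nₕ = n·NₕSₕ / Σⱼ NⱼSⱼ.
Σ NⱼSⱼ = 10785·2.12 + 4926·2.85 = 36903.3.
n_{County 3} = 488·10785·2.12 / 36903.3 = 302.35.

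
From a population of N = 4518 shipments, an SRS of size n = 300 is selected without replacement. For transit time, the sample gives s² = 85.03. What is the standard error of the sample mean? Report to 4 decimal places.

Under SRS without replacement, Var(ȳ) = (1 − f)·s²/n with f = n/N = 300/4518 = 0.06640106.
Var(ȳ) = (1 − 0.06640106)·85.03/300 = 0.93359894·0.28343333 = 0.26461306.
SE(ȳ) = √(0.26461306) = 0.5144.

0.5144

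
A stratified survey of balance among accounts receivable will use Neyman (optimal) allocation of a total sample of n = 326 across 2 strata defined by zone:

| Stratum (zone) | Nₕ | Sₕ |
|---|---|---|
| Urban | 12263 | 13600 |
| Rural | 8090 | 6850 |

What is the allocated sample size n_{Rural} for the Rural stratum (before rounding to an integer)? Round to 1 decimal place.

81.3

Neyman allocation: nₕ = n·NₕSₕ / Σⱼ NⱼSⱼ.
Σ NⱼSⱼ = 12263·13600 + 8090·6850 = 2.221933 × 10^8.
n_{Rural} = 326·8090·6850 / (2.221933 × 10^8) = 81.3.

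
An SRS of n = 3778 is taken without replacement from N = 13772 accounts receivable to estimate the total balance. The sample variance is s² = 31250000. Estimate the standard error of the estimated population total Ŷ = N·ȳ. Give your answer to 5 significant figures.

Var(Ŷ) = N²·Var(ȳ) = N²·(1 − n/N)·s²/n.
f = 3778/13772 = 0.27432472; Var(ȳ) = 0.72567528·31250000/3778 = 6002.4755.
Var(Ŷ) = 13772² · 6002.4755 = 1.1384774 × 10^12.
SE(Ŷ) = √(1.1384774 × 10^12) = 1.0670 × 10^6.

1.0670 × 10^6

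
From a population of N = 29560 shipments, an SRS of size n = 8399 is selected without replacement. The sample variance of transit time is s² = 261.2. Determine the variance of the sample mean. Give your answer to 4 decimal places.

Under SRS without replacement, Var(ȳ) = (1 − f)·s²/n with f = n/N = 8399/29560 = 0.28413396.
Var(ȳ) = (1 − 0.28413396)·261.2/8399 = 0.71586604·0.03109894 = 0.022262675.

0.0223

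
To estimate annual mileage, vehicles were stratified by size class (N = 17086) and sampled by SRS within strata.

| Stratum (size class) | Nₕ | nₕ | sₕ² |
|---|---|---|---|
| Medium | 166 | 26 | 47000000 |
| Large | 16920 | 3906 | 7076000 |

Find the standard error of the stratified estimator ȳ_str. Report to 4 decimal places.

Var(ȳ_str) = Σₕ Wₕ²(1 − fₕ)sₕ²/nₕ with Wₕ = Nₕ/N, N = 17086.
Medium: Wₕ = 0.00971556; term = 0.00971556²·(1 − 0.15662651)·47000000/26 = 143.90631.
Large: Wₕ = 0.99028444; term = 0.99028444²·(1 − 0.23085106)·7076000/3906 = 1366.4255.
Sum = 1510.3318.
SE = √(1510.3318) = 38.8630.

38.8630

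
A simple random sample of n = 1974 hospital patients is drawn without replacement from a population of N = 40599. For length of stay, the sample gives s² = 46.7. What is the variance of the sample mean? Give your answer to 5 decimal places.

Under SRS without replacement, Var(ȳ) = (1 − f)·s²/n with f = n/N = 1974/40599 = 0.04862189.
Var(ȳ) = (1 − 0.04862189)·46.7/1974 = 0.95137811·0.023657548 = 0.022507273.

0.02251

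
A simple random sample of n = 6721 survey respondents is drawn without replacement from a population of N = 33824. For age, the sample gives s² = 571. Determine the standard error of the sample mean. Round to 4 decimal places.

0.2609

Under SRS without replacement, Var(ȳ) = (1 − f)·s²/n with f = n/N = 6721/33824 = 0.19870506.
Var(ȳ) = (1 − 0.19870506)·571/6721 = 0.80129494·0.084957596 = 0.068076091.
SE(ȳ) = √(0.068076091) = 0.2609.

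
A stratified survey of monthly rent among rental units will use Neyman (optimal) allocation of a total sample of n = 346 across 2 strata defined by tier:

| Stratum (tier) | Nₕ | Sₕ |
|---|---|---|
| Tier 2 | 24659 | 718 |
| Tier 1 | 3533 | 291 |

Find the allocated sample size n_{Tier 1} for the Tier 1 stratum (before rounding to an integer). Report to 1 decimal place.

Neyman allocation: nₕ = n·NₕSₕ / Σⱼ NⱼSⱼ.
Σ NⱼSⱼ = 24659·718 + 3533·291 = 1.8733265 × 10^7.
n_{Tier 1} = 346·3533·291 / (1.8733265 × 10^7) = 19.0.

19.0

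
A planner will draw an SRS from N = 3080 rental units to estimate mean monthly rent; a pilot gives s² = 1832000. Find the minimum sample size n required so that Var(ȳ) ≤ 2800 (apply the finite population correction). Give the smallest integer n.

Without fpc, n₀ = s²/D = 1832000/2800 = 654.2857.
With fpc, (1 − n/N)·s²/n ≤ D requires n ≥ n₀/(1 + n₀/N) = 654.2857/(1 + 654.2857/3080) = 539.6480.
Rounding up, n = 540.

540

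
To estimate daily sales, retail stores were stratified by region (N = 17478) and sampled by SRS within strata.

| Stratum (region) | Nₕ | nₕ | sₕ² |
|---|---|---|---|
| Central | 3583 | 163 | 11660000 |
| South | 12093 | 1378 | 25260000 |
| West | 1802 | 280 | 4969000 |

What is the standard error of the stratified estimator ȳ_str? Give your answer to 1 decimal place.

103.9

Var(ȳ_str) = Σₕ Wₕ²(1 − fₕ)sₕ²/nₕ with Wₕ = Nₕ/N, N = 17478.
Central: Wₕ = 0.20500057; term = 0.20500057²·(1 − 0.04549260)·11660000/163 = 2869.4614.
South: Wₕ = 0.69189839; term = 0.69189839²·(1 − 0.11395022)·25260000/1378 = 7775.4742.
West: Wₕ = 0.10310104; term = 0.10310104²·(1 − 0.15538291)·4969000/280 = 159.32977.
Sum = 10804.265.
SE = √(10804.265) = 103.9.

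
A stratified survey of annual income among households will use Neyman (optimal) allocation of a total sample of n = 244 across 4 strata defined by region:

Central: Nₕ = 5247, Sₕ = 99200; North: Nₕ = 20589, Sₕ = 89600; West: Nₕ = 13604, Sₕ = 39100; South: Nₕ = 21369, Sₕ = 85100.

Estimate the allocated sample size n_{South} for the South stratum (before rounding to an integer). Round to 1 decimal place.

Neyman allocation: nₕ = n·NₕSₕ / Σⱼ NⱼSⱼ.
Σ NⱼSⱼ = 5247·99200 + 20589·89600 + 13604·39100 + 21369·85100 = 4.7156951 × 10^9.
n_{South} = 244·21369·85100 / (4.7156951 × 10^9) = 94.1.

94.1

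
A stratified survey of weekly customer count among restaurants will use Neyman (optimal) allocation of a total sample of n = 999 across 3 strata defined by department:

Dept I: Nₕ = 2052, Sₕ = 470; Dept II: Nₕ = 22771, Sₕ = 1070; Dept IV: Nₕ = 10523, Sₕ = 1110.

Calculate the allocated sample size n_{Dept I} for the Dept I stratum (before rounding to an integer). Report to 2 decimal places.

26.03

Neyman allocation: nₕ = n·NₕSₕ / Σⱼ NⱼSⱼ.
Σ NⱼSⱼ = 2052·470 + 22771·1070 + 10523·1110 = 3.700994 × 10^7.
n_{Dept I} = 999·2052·470 / (3.700994 × 10^7) = 26.03.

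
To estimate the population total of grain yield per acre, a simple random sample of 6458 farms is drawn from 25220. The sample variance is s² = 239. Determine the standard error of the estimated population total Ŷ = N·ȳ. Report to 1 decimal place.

4184.7

Var(Ŷ) = N²·Var(ȳ) = N²·(1 − n/N)·s²/n.
f = 6458/25220 = 0.25606661; Var(ȳ) = 0.74393339·239/6458 = 0.027531756.
Var(Ŷ) = 25220² · 0.027531756 = 1.7511529 × 10^7.
SE(Ŷ) = √(1.7511529 × 10^7) = 4184.7.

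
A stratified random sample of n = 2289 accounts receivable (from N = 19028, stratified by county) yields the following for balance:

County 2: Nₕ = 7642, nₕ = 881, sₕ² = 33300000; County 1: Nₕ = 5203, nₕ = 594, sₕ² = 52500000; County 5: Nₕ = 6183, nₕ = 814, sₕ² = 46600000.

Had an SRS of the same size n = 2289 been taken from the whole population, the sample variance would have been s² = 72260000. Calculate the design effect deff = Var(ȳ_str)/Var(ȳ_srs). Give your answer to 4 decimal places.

0.5940

Var(ȳ_str) = Σ Wₕ²(1−fₕ)sₕ²/nₕ with Wₕ = Nₕ/19028:
  County 2: (7642/19028)²·(1−881/7642)·33300000/881 = 5393.8642
  County 1: (5203/19028)²·(1−594/5203)·52500000/594 = 5853.9244
  County 5: (6183/19028)²·(1−814/6183)·46600000/814 = 5248.8949
  → Var(ȳ_str) = 16496.684.
Var(ȳ_srs) = (1 − 2289/19028)·72260000/2289 = 27770.809.
deff = 16496.684 / 27770.809 = 0.5940.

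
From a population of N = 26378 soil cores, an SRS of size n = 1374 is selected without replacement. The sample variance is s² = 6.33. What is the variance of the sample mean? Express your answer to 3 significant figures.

0.00437

Under SRS without replacement, Var(ȳ) = (1 − f)·s²/n with f = n/N = 1374/26378 = 0.05208886.
Var(ȳ) = (1 − 0.05208886)·6.33/1374 = 0.94791114·0.0046069869 = 0.0043670142.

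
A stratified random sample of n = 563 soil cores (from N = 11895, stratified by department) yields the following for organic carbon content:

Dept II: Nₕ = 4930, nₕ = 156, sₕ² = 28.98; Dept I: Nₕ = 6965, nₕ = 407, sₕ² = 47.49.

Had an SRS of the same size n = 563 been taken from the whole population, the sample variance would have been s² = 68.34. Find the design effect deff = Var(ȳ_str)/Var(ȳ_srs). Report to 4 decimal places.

Var(ȳ_str) = Σ Wₕ²(1−fₕ)sₕ²/nₕ with Wₕ = Nₕ/11895:
  Dept II: (4930/11895)²·(1−156/4930)·28.98/156 = 0.03090112
  Dept I: (6965/11895)²·(1−407/6965)·47.49/407 = 0.037667899
  → Var(ȳ_str) = 0.068569019.
Var(ȳ_srs) = (1 − 563/11895)·68.34/563 = 0.11564016.
deff = 0.068569019 / 0.11564016 = 0.5930.

0.5930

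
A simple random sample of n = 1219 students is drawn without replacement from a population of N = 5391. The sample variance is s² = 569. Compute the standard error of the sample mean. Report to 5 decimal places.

Under SRS without replacement, Var(ȳ) = (1 − f)·s²/n with f = n/N = 1219/5391 = 0.22611760.
Var(ȳ) = (1 − 0.22611760)·569/1219 = 0.77388240·0.46677605 = 0.36122977.
SE(ȳ) = √(0.36122977) = 0.60102.

0.60102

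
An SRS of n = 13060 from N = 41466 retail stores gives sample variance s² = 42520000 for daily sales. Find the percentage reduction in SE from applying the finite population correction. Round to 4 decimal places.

f = n/N = 13060/41466 = 0.31495683.
SE_no-fpc = √(s²/n) = 57.059116; SE_fpc = √((1−f)s²/n) = 47.22631.
Ratio = √(1−f) = 0.82767335. Reduction = 100·(1 − 0.82767335) = 17.2327%.

17.2327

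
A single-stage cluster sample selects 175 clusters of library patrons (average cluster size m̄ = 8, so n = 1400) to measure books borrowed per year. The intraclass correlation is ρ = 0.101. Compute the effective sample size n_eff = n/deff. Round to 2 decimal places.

820.15

deff = 1 + (8 − 1)·0.101 = 1 + 0.707 = 1.707.
n_eff = 1400 / 1.707 = 820.15.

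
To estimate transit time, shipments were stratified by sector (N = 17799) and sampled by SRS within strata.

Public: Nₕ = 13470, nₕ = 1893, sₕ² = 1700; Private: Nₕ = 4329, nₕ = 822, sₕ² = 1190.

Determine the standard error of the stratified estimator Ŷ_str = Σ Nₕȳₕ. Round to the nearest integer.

Var(Ŷ_str) = Σₕ Nₕ²(1 − fₕ)sₕ²/nₕ.
Public: 13470²·(1 − 1893/13470)·1700/1893 = 1.4004317 × 10^8.
Private: 4329²·(1 − 822/4329)·1190/822 = 2.1978523 × 10^7.
Sum = 1.6202169 × 10^8.
SE = √(1.6202169 × 10^8) = 12729.

12729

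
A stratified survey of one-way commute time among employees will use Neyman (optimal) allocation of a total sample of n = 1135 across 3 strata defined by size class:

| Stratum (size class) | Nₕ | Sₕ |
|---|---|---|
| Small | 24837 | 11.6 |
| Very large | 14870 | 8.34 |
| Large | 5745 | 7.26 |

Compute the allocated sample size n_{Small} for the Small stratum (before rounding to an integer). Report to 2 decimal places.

Neyman allocation: nₕ = n·NₕSₕ / Σⱼ NⱼSⱼ.
Σ NⱼSⱼ = 24837·11.6 + 14870·8.34 + 5745·7.26 = 453833.7.
n_{Small} = 1135·24837·11.6 / 453833.7 = 720.54.

720.54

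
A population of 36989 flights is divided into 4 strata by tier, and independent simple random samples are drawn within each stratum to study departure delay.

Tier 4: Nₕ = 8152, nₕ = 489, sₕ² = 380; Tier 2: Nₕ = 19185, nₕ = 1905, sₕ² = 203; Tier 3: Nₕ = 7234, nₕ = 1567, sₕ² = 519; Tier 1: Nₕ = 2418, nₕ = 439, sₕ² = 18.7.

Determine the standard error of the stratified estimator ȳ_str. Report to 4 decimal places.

0.2672

Var(ȳ_str) = Σₕ Wₕ²(1 − fₕ)sₕ²/nₕ with Wₕ = Nₕ/N, N = 36989.
Tier 4: Wₕ = 0.22038985; term = 0.22038985²·(1 − 0.05998528)·380/489 = 0.035480731.
Tier 2: Wₕ = 0.51866771; term = 0.51866771²·(1 − 0.09929633)·203/1905 = 0.025820308.
Tier 3: Wₕ = 0.19557166; term = 0.19557166²·(1 − 0.21661598)·519/1567 = 0.0099239575.
Tier 1: Wₕ = 0.06537079; term = 0.06537079²·(1 − 0.18155500)·18.7/439 = 1.4898207 × 10^-4.
Sum = 0.071373979.
SE = √(0.071373979) = 0.2672.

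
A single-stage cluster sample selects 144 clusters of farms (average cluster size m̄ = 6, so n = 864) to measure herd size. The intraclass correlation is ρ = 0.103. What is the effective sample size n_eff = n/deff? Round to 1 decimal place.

deff = 1 + (6 − 1)·0.103 = 1 + 0.515 = 1.515.
n_eff = 864 / 1.515 = 570.3.

570.3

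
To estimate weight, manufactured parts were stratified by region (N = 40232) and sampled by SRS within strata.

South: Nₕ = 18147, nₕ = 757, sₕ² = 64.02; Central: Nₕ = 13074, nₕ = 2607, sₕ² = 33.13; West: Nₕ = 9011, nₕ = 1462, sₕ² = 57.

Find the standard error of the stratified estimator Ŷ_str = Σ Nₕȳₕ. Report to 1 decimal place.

Var(Ŷ_str) = Σₕ Nₕ²(1 − fₕ)sₕ²/nₕ.
South: 18147²·(1 − 757/18147)·64.02/757 = 2.6688503 × 10^7.
Central: 13074²·(1 − 2607/13074)·33.13/2607 = 1.7390462 × 10^6.
West: 9011²·(1 − 1462/9011)·57/1462 = 2.6521 × 10^6.
Sum = 3.1079649 × 10^7.
SE = √(3.1079649 × 10^7) = 5574.9.

5574.9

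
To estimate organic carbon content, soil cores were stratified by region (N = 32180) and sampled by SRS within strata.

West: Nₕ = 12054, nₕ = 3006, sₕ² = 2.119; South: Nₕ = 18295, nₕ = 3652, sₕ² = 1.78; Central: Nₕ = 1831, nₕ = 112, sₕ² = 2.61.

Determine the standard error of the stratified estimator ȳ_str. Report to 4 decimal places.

Var(ȳ_str) = Σₕ Wₕ²(1 − fₕ)sₕ²/nₕ with Wₕ = Nₕ/N, N = 32180.
West: Wₕ = 0.37458048; term = 0.37458048²·(1 − 0.24937780)·2.119/3006 = 7.4242687 × 10^-5.
South: Wₕ = 0.56852082; term = 0.56852082²·(1 − 0.19961738)·1.78/3652 = 1.2608971 × 10^-4.
Central: Wₕ = 0.05689869; term = 0.05689869²·(1 − 0.06116876)·2.61/112 = 7.0829573 × 10^-5.
Sum = 2.7116197 × 10^-4.
SE = √(2.7116197 × 10^-4) = 0.0165.

0.0165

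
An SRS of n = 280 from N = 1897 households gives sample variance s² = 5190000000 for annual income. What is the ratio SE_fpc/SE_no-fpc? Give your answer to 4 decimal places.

f = n/N = 280/1897 = 0.14760148.
SE_no-fpc = √(s²/n) = 4305.3123; SE_fpc = √((1−f)s²/n) = 3974.8982.
Ratio = √(1−f) = 0.92325431.

0.9233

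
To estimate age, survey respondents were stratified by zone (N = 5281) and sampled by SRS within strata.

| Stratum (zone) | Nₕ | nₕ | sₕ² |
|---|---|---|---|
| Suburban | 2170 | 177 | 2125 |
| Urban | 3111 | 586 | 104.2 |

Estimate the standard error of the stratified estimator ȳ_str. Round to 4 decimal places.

Var(ȳ_str) = Σₕ Wₕ²(1 − fₕ)sₕ²/nₕ with Wₕ = Nₕ/N, N = 5281.
Suburban: Wₕ = 0.41090703; term = 0.41090703²·(1 − 0.08156682)·2125/177 = 1.8617457.
Urban: Wₕ = 0.58909297; term = 0.58909297²·(1 − 0.18836387)·104.2/586 = 0.050084018.
Sum = 1.9118297.
SE = √(1.9118297) = 1.3827.

1.3827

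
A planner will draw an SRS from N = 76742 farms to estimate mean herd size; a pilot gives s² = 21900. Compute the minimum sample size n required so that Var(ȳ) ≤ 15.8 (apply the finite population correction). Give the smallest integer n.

Without fpc, n₀ = s²/D = 21900/15.8 = 1386.0759.
With fpc, (1 − n/N)·s²/n ≤ D requires n ≥ n₀/(1 + n₀/N) = 1386.0759/(1 + 1386.0759/76742) = 1361.4854.
Rounding up, n = 1362.

1362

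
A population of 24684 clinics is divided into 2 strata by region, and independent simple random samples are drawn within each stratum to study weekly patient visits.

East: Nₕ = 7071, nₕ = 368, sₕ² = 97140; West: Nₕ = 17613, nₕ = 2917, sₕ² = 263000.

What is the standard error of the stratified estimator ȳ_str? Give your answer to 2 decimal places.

7.67

Var(ȳ_str) = Σₕ Wₕ²(1 − fₕ)sₕ²/nₕ with Wₕ = Nₕ/N, N = 24684.
East: Wₕ = 0.28646087; term = 0.28646087²·(1 − 0.05204356)·97140/368 = 20.533797.
West: Wₕ = 0.71353913; term = 0.71353913²·(1 − 0.16561631)·263000/2917 = 38.301936.
Sum = 58.835733.
SE = √(58.835733) = 7.67.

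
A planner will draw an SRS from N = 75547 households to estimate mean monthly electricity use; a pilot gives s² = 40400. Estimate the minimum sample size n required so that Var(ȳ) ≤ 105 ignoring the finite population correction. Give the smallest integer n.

385

Without fpc, n₀ = s²/D = 40400/105 = 384.7619.
Rounding up, n = 385.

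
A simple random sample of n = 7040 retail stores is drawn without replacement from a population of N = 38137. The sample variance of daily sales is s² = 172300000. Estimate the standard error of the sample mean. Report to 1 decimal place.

Under SRS without replacement, Var(ȳ) = (1 − f)·s²/n with f = n/N = 7040/38137 = 0.18459763.
Var(ȳ) = (1 − 0.18459763)·172300000/7040 = 0.81540237·24474.432 = 19956.51.
SE(ȳ) = √(19956.51) = 141.3.

141.3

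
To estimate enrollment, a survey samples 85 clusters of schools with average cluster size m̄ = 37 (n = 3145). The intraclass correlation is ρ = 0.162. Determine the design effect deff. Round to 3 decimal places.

deff = 1 + (37 − 1)·0.162 = 1 + 5.832 = 6.832.

6.832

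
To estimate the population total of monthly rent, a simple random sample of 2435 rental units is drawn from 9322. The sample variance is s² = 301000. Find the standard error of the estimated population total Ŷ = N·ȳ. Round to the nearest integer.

89085

Var(Ŷ) = N²·Var(ȳ) = N²·(1 − n/N)·s²/n.
f = 2435/9322 = 0.26121004; Var(ȳ) = 0.73878996·301000/2435 = 91.324755.
Var(Ŷ) = 9322² · 91.324755 = 7.9360924 × 10^9.
SE(Ŷ) = √(7.9360924 × 10^9) = 89085.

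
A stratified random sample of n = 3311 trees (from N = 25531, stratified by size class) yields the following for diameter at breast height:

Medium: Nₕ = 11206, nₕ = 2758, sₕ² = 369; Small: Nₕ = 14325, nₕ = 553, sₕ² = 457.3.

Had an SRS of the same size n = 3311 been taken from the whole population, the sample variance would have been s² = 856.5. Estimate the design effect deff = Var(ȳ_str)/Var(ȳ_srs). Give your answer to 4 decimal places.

Var(ȳ_str) = Σ Wₕ²(1−fₕ)sₕ²/nₕ with Wₕ = Nₕ/25531:
  Medium: (11206/25531)²·(1−2758/11206)·369/2758 = 0.019431261
  Small: (14325/25531)²·(1−553/14325)·457.3/553 = 0.25028341
  → Var(ȳ_str) = 0.26971467.
Var(ȳ_srs) = (1 − 3311/25531)·856.5/3311 = 0.22513573.
deff = 0.26971467 / 0.22513573 = 1.1980.

1.1980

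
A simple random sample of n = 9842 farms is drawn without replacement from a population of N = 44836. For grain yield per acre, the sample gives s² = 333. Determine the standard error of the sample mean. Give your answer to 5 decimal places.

0.16250

Under SRS without replacement, Var(ȳ) = (1 − f)·s²/n with f = n/N = 9842/44836 = 0.21951111.
Var(ȳ) = (1 − 0.21951111)·333/9842 = 0.78048889·0.033834586 = 0.026407519.
SE(ȳ) = √(0.026407519) = 0.16250.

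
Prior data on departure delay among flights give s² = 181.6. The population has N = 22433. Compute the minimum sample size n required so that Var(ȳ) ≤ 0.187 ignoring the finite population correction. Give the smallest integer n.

972

Without fpc, n₀ = s²/D = 181.6/0.187 = 971.1230.
Rounding up, n = 972.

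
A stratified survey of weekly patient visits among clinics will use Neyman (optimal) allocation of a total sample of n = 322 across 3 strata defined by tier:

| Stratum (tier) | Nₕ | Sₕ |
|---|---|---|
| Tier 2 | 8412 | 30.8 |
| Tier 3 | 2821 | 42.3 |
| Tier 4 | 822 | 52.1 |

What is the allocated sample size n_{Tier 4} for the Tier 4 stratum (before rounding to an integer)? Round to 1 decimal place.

Neyman allocation: nₕ = n·NₕSₕ / Σⱼ NⱼSⱼ.
Σ NⱼSⱼ = 8412·30.8 + 2821·42.3 + 822·52.1 = 421244.1.
n_{Tier 4} = 322·822·52.1 / 421244.1 = 32.7.

32.7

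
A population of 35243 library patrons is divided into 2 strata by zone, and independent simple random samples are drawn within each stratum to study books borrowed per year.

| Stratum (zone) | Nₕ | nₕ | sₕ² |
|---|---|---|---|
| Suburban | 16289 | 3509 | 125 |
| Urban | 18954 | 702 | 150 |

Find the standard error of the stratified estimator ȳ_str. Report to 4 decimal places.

Var(ȳ_str) = Σₕ Wₕ²(1 − fₕ)sₕ²/nₕ with Wₕ = Nₕ/N, N = 35243.
Suburban: Wₕ = 0.46219107; term = 0.46219107²·(1 − 0.21542145)·125/3509 = 0.0059704379.
Urban: Wₕ = 0.53780893; term = 0.53780893²·(1 − 0.03703704)·150/702 = 0.059514083.
Sum = 0.065484521.
SE = √(0.065484521) = 0.2559.

0.2559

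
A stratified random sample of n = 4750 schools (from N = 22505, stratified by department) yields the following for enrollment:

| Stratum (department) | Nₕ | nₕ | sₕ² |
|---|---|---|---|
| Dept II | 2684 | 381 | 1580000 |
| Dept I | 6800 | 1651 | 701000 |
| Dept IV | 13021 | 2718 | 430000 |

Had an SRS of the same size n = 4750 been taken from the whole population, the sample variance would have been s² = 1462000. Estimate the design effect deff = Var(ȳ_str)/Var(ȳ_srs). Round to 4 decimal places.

0.5019

Var(ȳ_str) = Σ Wₕ²(1−fₕ)sₕ²/nₕ with Wₕ = Nₕ/22505:
  Dept II: (2684/22505)²·(1−381/2684)·1580000/381 = 50.611654
  Dept I: (6800/22505)²·(1−1651/6800)·701000/1651 = 29.352474
  Dept IV: (13021/22505)²·(1−2718/13021)·430000/2718 = 41.905305
  → Var(ȳ_str) = 121.86943.
Var(ȳ_srs) = (1 − 4750/22505)·1462000/4750 = 242.82613.
deff = 121.86943 / 242.82613 = 0.5019.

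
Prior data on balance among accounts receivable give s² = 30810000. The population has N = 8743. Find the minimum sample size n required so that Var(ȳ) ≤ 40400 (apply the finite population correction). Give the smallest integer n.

702

Without fpc, n₀ = s²/D = 30810000/40400 = 762.6238.
With fpc, (1 − n/N)·s²/n ≤ D requires n ≥ n₀/(1 + n₀/N) = 762.6238/(1 + 762.6238/8743) = 701.4395.
Rounding up, n = 702.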